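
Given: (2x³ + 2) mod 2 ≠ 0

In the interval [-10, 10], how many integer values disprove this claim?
Counterexamples in [-10, 10]: {-10, -9, -8, -7, -6, -5, -4, -3, -2, -1, 0, 1, 2, 3, 4, 5, 6, 7, 8, 9, 10}.

Counting them gives 21 values.

Answer: 21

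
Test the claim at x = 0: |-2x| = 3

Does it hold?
x = 0: LHS = |-2·0| = |0| = 0; 0 = 3 — FAILS

The relation fails at x = 0, so x = 0 is a counterexample.

Answer: No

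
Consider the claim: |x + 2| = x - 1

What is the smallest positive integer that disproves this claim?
Testing positive integers:
x = 1: LHS = |1 + 2| = |3| = 3, RHS = 1 - 1 = 0; 3 = 0 — FAILS  ← smallest positive counterexample

Answer: x = 1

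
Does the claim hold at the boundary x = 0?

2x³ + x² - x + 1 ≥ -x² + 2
x = 0: LHS = 2·0³ + 0² - 0 + 1 = 1, RHS = -0² + 2 = 2; 1 ≥ 2 — FAILS

The relation fails at x = 0, so x = 0 is a counterexample.

Answer: No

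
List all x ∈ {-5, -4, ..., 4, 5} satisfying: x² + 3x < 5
Holds for: {-4, -3, -2, -1, 0, 1}
Fails for: {-5, 2, 3, 4, 5}

Answer: {-4, -3, -2, -1, 0, 1}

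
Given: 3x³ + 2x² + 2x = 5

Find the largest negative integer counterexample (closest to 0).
Testing negative integers from -1 downward:
x = -1: LHS = 3·(-1)³ + 2·(-1)² + 2·(-1) = -3; -3 = 5 — FAILS  ← closest negative counterexample to 0

Answer: x = -1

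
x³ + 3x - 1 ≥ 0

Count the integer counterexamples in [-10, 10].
Counterexamples in [-10, 10]: {-10, -9, -8, -7, -6, -5, -4, -3, -2, -1, 0}.

Counting them gives 11 values.

Answer: 11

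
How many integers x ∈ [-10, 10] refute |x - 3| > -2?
An absolute value is never negative, so the left side is ≥ 0 for every x, while the right side is -2. Tightest case in [-10, 10] is x = 3:
x = 3: LHS = |3 - 3| = |0| = 0; 0 > -2 — holds
Hence LHS − RHS is never zero or negative, i.e. LHS > RHS throughout, so the relation holds for every integer in [-10, 10].

No counterexample appears in that range.

Answer: 0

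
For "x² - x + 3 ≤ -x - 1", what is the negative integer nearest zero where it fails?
Testing negative integers from -1 downward:
x = -1: LHS = (-1)² - (-1) + 3 = 5, RHS = -(-1) - 1 = 0; 5 ≤ 0 — FAILS  ← closest negative counterexample to 0

Answer: x = -1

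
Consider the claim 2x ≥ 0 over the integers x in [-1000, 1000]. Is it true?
The claim fails at x = -1:
x = -1: LHS = 2·(-1) = -2; -2 ≥ 0 — FAILS

Because a single integer refutes it, the statement is false.

Answer: False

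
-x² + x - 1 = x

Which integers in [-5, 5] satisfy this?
Over all integers in [-5, 5], LHS − RHS is always negative; it is closest to 0 at x = 0, where it equals -1:
x = 0: LHS = -0² + 0 - 1 = -1; -1 = 0 — FAILS
At the ends of the range:
x = -5: LHS = -(-5)² + (-5) - 1 = -31; -31 = -5 — FAILS
x = 5: LHS = -5² + 5 - 1 = -21; -21 = 5 — FAILS
Hence LHS − RHS is never 0, i.e. the two sides are never equal, so the claimed relation (=) fails for every integer in [-5, 5].

Answer: None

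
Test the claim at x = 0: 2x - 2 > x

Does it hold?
x = 0: LHS = 2·0 - 2 = -2; -2 > 0 — FAILS

The relation fails at x = 0, so x = 0 is a counterexample.

Answer: No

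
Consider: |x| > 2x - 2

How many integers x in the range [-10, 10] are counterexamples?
Counterexamples in [-10, 10]: {2, 3, 4, 5, 6, 7, 8, 9, 10}.

Counting them gives 9 values.

Answer: 9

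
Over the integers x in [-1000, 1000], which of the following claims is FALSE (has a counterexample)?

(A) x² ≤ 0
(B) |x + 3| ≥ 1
(A) x = 1: LHS = 1² = 1; 1 ≤ 0 — FAILS
(B) x = -3: LHS = |(-3) + 3| = |0| = 0; 0 ≥ 1 — FAILS

Answer: Both A and B are false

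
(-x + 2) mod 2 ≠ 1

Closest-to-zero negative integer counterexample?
Testing negative integers from -1 downward:
x = -1: LHS = (-(-1) + 2) mod 2 = 3 mod 2 = 1; 1 ≠ 1 — FAILS  ← closest negative counterexample to 0

Answer: x = -1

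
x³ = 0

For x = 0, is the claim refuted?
Substitute x = 0 into the relation:
x = 0: LHS = 0³ = 0; 0 = 0 — holds

The claim holds here, so x = 0 is not a counterexample. (A counterexample exists elsewhere, e.g. x = 1.)

Answer: No, x = 0 is not a counterexample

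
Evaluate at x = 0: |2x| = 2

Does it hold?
x = 0: LHS = |2·0| = |0| = 0; 0 = 2 — FAILS

The relation fails at x = 0, so x = 0 is a counterexample.

Answer: No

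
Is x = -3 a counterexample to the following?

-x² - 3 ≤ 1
Substitute x = -3 into the relation:
x = -3: LHS = -(-3)² - 3 = -12; -12 ≤ 1 — holds

The relation holds at x = -3, so it is not a counterexample.

Answer: No, x = -3 is not a counterexample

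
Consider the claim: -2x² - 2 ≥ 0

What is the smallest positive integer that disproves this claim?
Testing positive integers:
x = 1: LHS = -2·1² - 2 = -4; -4 ≥ 0 — FAILS  ← smallest positive counterexample

Answer: x = 1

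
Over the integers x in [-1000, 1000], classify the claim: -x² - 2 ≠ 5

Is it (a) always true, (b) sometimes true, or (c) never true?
Over all integers in [-1000, 1000], LHS − RHS is always negative; it is closest to 0 at x = 0, where it equals -7:
x = 0: LHS = -0² - 2 = -2; -2 ≠ 5 — holds
At the ends of the range:
x = -1000: LHS = -(-1000)² - 2 = -1000002; -1000002 ≠ 5 — holds
x = 1000: LHS = -1000² - 2 = -1000002; -1000002 ≠ 5 — holds
Hence LHS − RHS is never 0, i.e. the two sides are never equal, so the relation holds for every integer in [-1000, 1000].

No counterexample exists.

Answer: Always true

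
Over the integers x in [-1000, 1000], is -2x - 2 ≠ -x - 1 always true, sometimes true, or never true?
Holds at x = 0: LHS = -2·0 - 2 = -2, RHS = -0 - 1 = -1; -2 ≠ -1 — holds
Fails at x = -1: LHS = -2·(-1) - 2 = 0, RHS = -(-1) - 1 = 0; 0 ≠ 0 — FAILS
It is satisfied by some integers in the range but not all.

Answer: Sometimes true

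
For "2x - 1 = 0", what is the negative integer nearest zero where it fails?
Testing negative integers from -1 downward:
x = -1: LHS = 2·(-1) - 1 = -3; -3 = 0 — FAILS  ← closest negative counterexample to 0

Answer: x = -1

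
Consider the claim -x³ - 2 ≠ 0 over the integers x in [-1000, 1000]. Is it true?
Track d = LHS − RHS over the integers in [-1000, 1000]. Equality would need d = 0, but d changes sign only between consecutive integers, jumping over 0:
x = -2: LHS = -(-2)³ - 2 = 6; 6 ≠ 0 — holds  (d = 6)
x = -1: LHS = -(-1)³ - 2 = -1; -1 ≠ 0 — holds  (d = -1)
Away from these crossings d keeps a constant sign, and checking every integer in [-1000, 1000] confirms d ≠ 0 throughout. Hence the two sides are never equal, so the relation holds for every integer in [-1000, 1000].

No counterexample exists.

Answer: True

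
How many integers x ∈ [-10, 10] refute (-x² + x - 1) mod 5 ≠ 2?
Counterexamples in [-10, 10]: {-8, -6, -3, -1, 2, 4, 7, 9}.

Counting them gives 8 values.

Answer: 8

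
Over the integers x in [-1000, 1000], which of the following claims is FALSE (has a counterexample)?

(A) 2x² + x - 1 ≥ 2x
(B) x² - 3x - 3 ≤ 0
(A) x = 0: LHS = 2·0² + 0 - 1 = -1, RHS = 2·0 = 0; -1 ≥ 0 — FAILS
(B) x = -1: LHS = (-1)² - 3·(-1) - 3 = 1; 1 ≤ 0 — FAILS

Answer: Both A and B are false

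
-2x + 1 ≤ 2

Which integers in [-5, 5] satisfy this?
Holds for: {0, 1, 2, 3, 4, 5}
Fails for: {-5, -4, -3, -2, -1}

Answer: {0, 1, 2, 3, 4, 5}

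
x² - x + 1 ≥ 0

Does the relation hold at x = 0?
x = 0: LHS = 0² - 0 + 1 = 1; 1 ≥ 0 — holds

The relation is satisfied at x = 0.

Answer: Yes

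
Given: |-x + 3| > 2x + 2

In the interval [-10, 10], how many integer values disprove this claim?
Counterexamples in [-10, 10]: {1, 2, 3, 4, 5, 6, 7, 8, 9, 10}.

Counting them gives 10 values.

Answer: 10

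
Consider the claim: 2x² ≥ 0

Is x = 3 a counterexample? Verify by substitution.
Substitute x = 3 into the relation:
x = 3: LHS = 2·3² = 18; 18 ≥ 0 — holds

The relation holds at x = 3, so it is not a counterexample.

Answer: No, x = 3 is not a counterexample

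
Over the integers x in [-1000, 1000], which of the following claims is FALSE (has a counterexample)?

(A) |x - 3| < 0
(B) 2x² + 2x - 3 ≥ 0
(A) x = 0: LHS = |0 - 3| = |-3| = 3; 3 < 0 — FAILS
(B) x = 0: LHS = 2·0² + 2·0 - 3 = -3; -3 ≥ 0 — FAILS

Answer: Both A and B are false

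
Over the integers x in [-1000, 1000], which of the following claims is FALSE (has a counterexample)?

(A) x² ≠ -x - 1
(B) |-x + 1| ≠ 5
(A) Over all integers in [-1000, 1000], LHS − RHS is always positive; it is smallest at x = 0, where it equals 1:
x = 0: LHS = 0² = 0, RHS = -0 - 1 = -1; 0 ≠ -1 — holds
At the ends of the range:
x = -1000: LHS = (-1000)² = 1000000, RHS = -(-1000) - 1 = 999; 1000000 ≠ 999 — holds
x = 1000: LHS = 1000² = 1000000, RHS = -1000 - 1 = -1001; 1000000 ≠ -1001 — holds
Hence LHS − RHS is never 0, i.e. the two sides are never equal, so the relation holds for every integer in [-1000, 1000].

(B) x = -4: LHS = |-(-4) + 1| = |5| = 5; 5 ≠ 5 — FAILS

Only (B) has a counterexample.

Answer: B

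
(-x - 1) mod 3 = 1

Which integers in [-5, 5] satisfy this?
Holds for: {-5, -2, 1, 4}
Fails for: {-4, -3, -1, 0, 2, 3, 5}

Answer: {-5, -2, 1, 4}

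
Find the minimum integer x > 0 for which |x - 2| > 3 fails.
Testing positive integers:
x = 1: LHS = |1 - 2| = |-1| = 1; 1 > 3 — FAILS  ← smallest positive counterexample

Answer: x = 1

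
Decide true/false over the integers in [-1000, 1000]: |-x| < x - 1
The claim fails at x = 0:
x = 0: LHS = |-0| = |0| = 0, RHS = 0 - 1 = -1; 0 < -1 — FAILS

Because a single integer refutes it, the statement is false.

Answer: False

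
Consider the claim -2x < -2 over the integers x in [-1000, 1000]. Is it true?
The claim fails at x = 0:
x = 0: LHS = -2·0 = 0; 0 < -2 — FAILS

Because a single integer refutes it, the statement is false.

Answer: False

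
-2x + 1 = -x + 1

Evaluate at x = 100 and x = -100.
x = 100: LHS = -2·100 + 1 = -199, RHS = -100 + 1 = -99; -199 = -99 — FAILS
x = -100: LHS = -2·(-100) + 1 = 201, RHS = -(-100) + 1 = 101; 201 = 101 — FAILS

Answer: No, fails for both x = 100 and x = -100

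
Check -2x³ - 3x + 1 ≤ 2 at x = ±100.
x = 100: LHS = -2·100³ - 3·100 + 1 = -2000299; -2000299 ≤ 2 — holds
x = -100: LHS = -2·(-100)³ - 3·(-100) + 1 = 2000301; 2000301 ≤ 2 — FAILS

Answer: Partially: holds for x = 100, fails for x = -100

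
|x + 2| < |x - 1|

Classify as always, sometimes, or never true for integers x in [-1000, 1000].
Holds at x = -1: LHS = |(-1) + 2| = |1| = 1, RHS = |(-1) - 1| = |-2| = 2; 1 < 2 — holds
Fails at x = 0: LHS = |0 + 2| = |2| = 2, RHS = |0 - 1| = |-1| = 1; 2 < 1 — FAILS
It is satisfied by some integers in the range but not all.

Answer: Sometimes true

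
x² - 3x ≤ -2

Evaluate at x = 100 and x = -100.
x = 100: LHS = 100² - 3·100 = 9700; 9700 ≤ -2 — FAILS
x = -100: LHS = (-100)² - 3·(-100) = 10300; 10300 ≤ -2 — FAILS

Answer: No, fails for both x = 100 and x = -100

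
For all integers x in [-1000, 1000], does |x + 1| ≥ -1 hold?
An absolute value is never negative, so the left side is ≥ 0 for every x, while the right side is -1. Tightest case in [-1000, 1000] is x = -1:
x = -1: LHS = |(-1) + 1| = |0| = 0; 0 ≥ -1 — holds
Hence LHS − RHS is never negative, i.e. LHS ≥ RHS throughout, so the relation holds for every integer in [-1000, 1000].

No counterexample exists.

Answer: True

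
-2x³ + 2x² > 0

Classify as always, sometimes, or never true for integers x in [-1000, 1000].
Holds at x = -1: LHS = -2·(-1)³ + 2·(-1)² = 4; 4 > 0 — holds
Fails at x = 0: LHS = -2·0³ + 2·0² = 0; 0 > 0 — FAILS
It is satisfied by some integers in the range but not all.

Answer: Sometimes true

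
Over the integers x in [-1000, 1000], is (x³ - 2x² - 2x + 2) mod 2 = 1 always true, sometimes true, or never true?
Holds at x = 1: LHS = (1³ - 2·1² - 2·1 + 2) mod 2 = (-1) mod 2 = 1; 1 = 1 — holds
Fails at x = 0: LHS = (0³ - 2·0² - 2·0 + 2) mod 2 = 2 mod 2 = 0; 0 = 1 — FAILS
It is satisfied by some integers in the range but not all.

Answer: Sometimes true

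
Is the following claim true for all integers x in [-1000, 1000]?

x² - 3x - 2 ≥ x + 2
The claim fails at x = 0:
x = 0: LHS = 0² - 3·0 - 2 = -2, RHS = 0 + 2 = 2; -2 ≥ 2 — FAILS

Because a single integer refutes it, the statement is false.

Answer: False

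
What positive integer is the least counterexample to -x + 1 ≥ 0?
Testing positive integers:
x = 1: LHS = -1 + 1 = 0; 0 ≥ 0 — holds
x = 2: LHS = -2 + 1 = -1; -1 ≥ 0 — FAILS  ← smallest positive counterexample

Answer: x = 2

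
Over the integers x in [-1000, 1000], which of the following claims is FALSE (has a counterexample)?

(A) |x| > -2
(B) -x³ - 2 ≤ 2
(A) An absolute value is never negative, so the left side is ≥ 0 for every x, while the right side is -2. Tightest case in [-1000, 1000] is x = 0:
x = 0: LHS = |0| = 0; 0 > -2 — holds
Hence LHS − RHS is never zero or negative, i.e. LHS > RHS throughout, so the relation holds for every integer in [-1000, 1000].

(B) x = -2: LHS = -(-2)³ - 2 = 6; 6 ≤ 2 — FAILS

Only (B) has a counterexample.

Answer: B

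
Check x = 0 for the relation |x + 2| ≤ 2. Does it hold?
x = 0: LHS = |0 + 2| = |2| = 2; 2 ≤ 2 — holds

The relation is satisfied at x = 0.

Answer: Yes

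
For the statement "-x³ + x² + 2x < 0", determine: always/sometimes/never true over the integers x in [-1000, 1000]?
Holds at x = 3: LHS = -3³ + 3² + 2·3 = -12; -12 < 0 — holds
Fails at x = 0: LHS = -0³ + 0² + 2·0 = 0; 0 < 0 — FAILS
It is satisfied by some integers in the range but not all.

Answer: Sometimes true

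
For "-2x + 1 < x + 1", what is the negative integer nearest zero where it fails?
Testing negative integers from -1 downward:
x = -1: LHS = -2·(-1) + 1 = 3, RHS = (-1) + 1 = 0; 3 < 0 — FAILS  ← closest negative counterexample to 0

Answer: x = -1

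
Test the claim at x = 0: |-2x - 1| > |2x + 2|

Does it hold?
x = 0: LHS = |-2·0 - 1| = |-1| = 1, RHS = |2·0 + 2| = |2| = 2; 1 > 2 — FAILS

The relation fails at x = 0, so x = 0 is a counterexample.

Answer: No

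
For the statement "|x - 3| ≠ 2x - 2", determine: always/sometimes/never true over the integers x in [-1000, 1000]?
Track d = LHS − RHS over the integers in [-1000, 1000]. Equality would need d = 0, but d changes sign only between consecutive integers, jumping over 0:
x = 1: LHS = |1 - 3| = |-2| = 2, RHS = 2·1 - 2 = 0; 2 ≠ 0 — holds  (d = 2)
x = 2: LHS = |2 - 3| = |-1| = 1, RHS = 2·2 - 2 = 2; 1 ≠ 2 — holds  (d = -1)
Away from these crossings d keeps a constant sign, and checking every integer in [-1000, 1000] confirms d ≠ 0 throughout. Hence the two sides are never equal, so the relation holds for every integer in [-1000, 1000].

No counterexample exists.

Answer: Always true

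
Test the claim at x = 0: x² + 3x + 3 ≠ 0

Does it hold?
x = 0: LHS = 0² + 3·0 + 3 = 3; 3 ≠ 0 — holds

The relation is satisfied at x = 0.

Answer: Yes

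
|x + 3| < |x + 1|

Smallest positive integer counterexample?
Testing positive integers:
x = 1: LHS = |1 + 3| = |4| = 4, RHS = |1 + 1| = |2| = 2; 4 < 2 — FAILS  ← smallest positive counterexample

Answer: x = 1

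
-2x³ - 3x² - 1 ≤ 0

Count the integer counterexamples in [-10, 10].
Counterexamples in [-10, 10]: {-10, -9, -8, -7, -6, -5, -4, -3, -2}.

Counting them gives 9 values.

Answer: 9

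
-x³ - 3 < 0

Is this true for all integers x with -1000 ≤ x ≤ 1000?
The claim fails at x = -2:
x = -2: LHS = -(-2)³ - 3 = 5; 5 < 0 — FAILS

Because a single integer refutes it, the statement is false.

Answer: False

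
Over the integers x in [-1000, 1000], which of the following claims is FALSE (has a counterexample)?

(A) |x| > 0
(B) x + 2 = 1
(A) x = 0: LHS = |0| = 0; 0 > 0 — FAILS
(B) x = 0: LHS = 0 + 2 = 2; 2 = 1 — FAILS

Answer: Both A and B are false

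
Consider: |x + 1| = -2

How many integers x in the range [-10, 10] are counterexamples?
Counterexamples in [-10, 10]: {-10, -9, -8, -7, -6, -5, -4, -3, -2, -1, 0, 1, 2, 3, 4, 5, 6, 7, 8, 9, 10}.

Counting them gives 21 values.

Answer: 21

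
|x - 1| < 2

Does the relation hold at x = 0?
x = 0: LHS = |0 - 1| = |-1| = 1; 1 < 2 — holds

The relation is satisfied at x = 0.

Answer: Yes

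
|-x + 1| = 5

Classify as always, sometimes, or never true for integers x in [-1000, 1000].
Holds at x = -4: LHS = |-(-4) + 1| = |5| = 5; 5 = 5 — holds
Fails at x = 0: LHS = |-0 + 1| = |1| = 1; 1 = 5 — FAILS
It is satisfied by some integers in the range but not all.

Answer: Sometimes true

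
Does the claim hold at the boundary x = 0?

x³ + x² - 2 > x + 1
x = 0: LHS = 0³ + 0² - 2 = -2, RHS = 0 + 1 = 1; -2 > 1 — FAILS

The relation fails at x = 0, so x = 0 is a counterexample.

Answer: No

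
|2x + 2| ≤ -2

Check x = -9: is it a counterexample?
Substitute x = -9 into the relation:
x = -9: LHS = |2·(-9) + 2| = |-16| = 16; 16 ≤ -2 — FAILS

Since the claim fails at x = -9, this value is a counterexample.

Answer: Yes, x = -9 is a counterexample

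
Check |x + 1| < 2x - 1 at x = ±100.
x = 100: LHS = |100 + 1| = |101| = 101, RHS = 2·100 - 1 = 199; 101 < 199 — holds
x = -100: LHS = |(-100) + 1| = |-99| = 99, RHS = 2·(-100) - 1 = -201; 99 < -201 — FAILS

Answer: Partially: holds for x = 100, fails for x = -100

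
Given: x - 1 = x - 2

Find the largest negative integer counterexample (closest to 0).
Testing negative integers from -1 downward:
x = -1: LHS = (-1) - 1 = -2, RHS = (-1) - 2 = -3; -2 = -3 — FAILS  ← closest negative counterexample to 0

Answer: x = -1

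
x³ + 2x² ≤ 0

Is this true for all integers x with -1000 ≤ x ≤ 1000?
The claim fails at x = 1:
x = 1: LHS = 1³ + 2·1² = 3; 3 ≤ 0 — FAILS

Because a single integer refutes it, the statement is false.

Answer: False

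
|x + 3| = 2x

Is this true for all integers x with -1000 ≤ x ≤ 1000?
The claim fails at x = 0:
x = 0: LHS = |0 + 3| = |3| = 3, RHS = 2·0 = 0; 3 = 0 — FAILS

Because a single integer refutes it, the statement is false.

Answer: False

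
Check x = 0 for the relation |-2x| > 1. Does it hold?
x = 0: LHS = |-2·0| = |0| = 0; 0 > 1 — FAILS

The relation fails at x = 0, so x = 0 is a counterexample.

Answer: No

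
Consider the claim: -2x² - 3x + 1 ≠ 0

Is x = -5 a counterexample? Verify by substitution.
Substitute x = -5 into the relation:
x = -5: LHS = -2·(-5)² - 3·(-5) + 1 = -34; -34 ≠ 0 — holds

The relation holds at x = -5, so it is not a counterexample.

Answer: No, x = -5 is not a counterexample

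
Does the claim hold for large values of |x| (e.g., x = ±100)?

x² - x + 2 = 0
x = 100: LHS = 100² - 100 + 2 = 9902; 9902 = 0 — FAILS
x = -100: LHS = (-100)² - (-100) + 2 = 10102; 10102 = 0 — FAILS

Answer: No, fails for both x = 100 and x = -100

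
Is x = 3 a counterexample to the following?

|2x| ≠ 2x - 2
Substitute x = 3 into the relation:
x = 3: LHS = |2·3| = |6| = 6, RHS = 2·3 - 2 = 4; 6 ≠ 4 — holds

The relation holds at x = 3, so it is not a counterexample.

Answer: No, x = 3 is not a counterexample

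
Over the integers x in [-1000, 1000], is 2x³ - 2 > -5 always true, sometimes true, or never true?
Holds at x = 0: LHS = 2·0³ - 2 = -2; -2 > -5 — holds
Fails at x = -2: LHS = 2·(-2)³ - 2 = -18; -18 > -5 — FAILS
It is satisfied by some integers in the range but not all.

Answer: Sometimes true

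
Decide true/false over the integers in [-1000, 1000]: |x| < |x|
The claim fails at x = 0:
x = 0: LHS = |0| = 0, RHS = |0| = 0; 0 < 0 — FAILS

Because a single integer refutes it, the statement is false.

Answer: False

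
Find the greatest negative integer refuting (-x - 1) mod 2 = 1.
Testing negative integers from -1 downward:
x = -1: LHS = (-(-1) - 1) mod 2 = 0 mod 2 = 0; 0 = 1 — FAILS  ← closest negative counterexample to 0

Answer: x = -1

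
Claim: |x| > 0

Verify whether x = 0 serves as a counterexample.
Substitute x = 0 into the relation:
x = 0: LHS = |0| = 0; 0 > 0 — FAILS

Since the claim fails at x = 0, this value is a counterexample.

Answer: Yes, x = 0 is a counterexample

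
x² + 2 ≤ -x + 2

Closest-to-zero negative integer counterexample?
Testing negative integers from -1 downward:
x = -1: LHS = (-1)² + 2 = 3, RHS = -(-1) + 2 = 3; 3 ≤ 3 — holds
x = -2: LHS = (-2)² + 2 = 6, RHS = -(-2) + 2 = 4; 6 ≤ 4 — FAILS  ← closest negative counterexample to 0

Answer: x = -2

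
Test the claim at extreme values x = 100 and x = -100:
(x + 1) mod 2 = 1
x = 100: LHS = (100 + 1) mod 2 = 101 mod 2 = 1; 1 = 1 — holds
x = -100: LHS = ((-100) + 1) mod 2 = (-99) mod 2 = 1; 1 = 1 — holds

Answer: Yes, holds for both x = 100 and x = -100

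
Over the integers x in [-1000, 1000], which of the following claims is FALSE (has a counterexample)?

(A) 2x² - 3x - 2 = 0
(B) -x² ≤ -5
(A) x = 0: LHS = 2·0² - 3·0 - 2 = -2; -2 = 0 — FAILS
(B) x = 0: LHS = -0² = 0; 0 ≤ -5 — FAILS

Answer: Both A and B are false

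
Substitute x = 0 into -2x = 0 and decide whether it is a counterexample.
Substitute x = 0 into the relation:
x = 0: LHS = -2·0 = 0; 0 = 0 — holds

The claim holds here, so x = 0 is not a counterexample. (A counterexample exists elsewhere, e.g. x = 1.)

Answer: No, x = 0 is not a counterexample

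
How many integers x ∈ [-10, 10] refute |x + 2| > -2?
An absolute value is never negative, so the left side is ≥ 0 for every x, while the right side is -2. Tightest case in [-10, 10] is x = -2:
x = -2: LHS = |(-2) + 2| = |0| = 0; 0 > -2 — holds
Hence LHS − RHS is never zero or negative, i.e. LHS > RHS throughout, so the relation holds for every integer in [-10, 10].

No counterexample appears in that range.

Answer: 0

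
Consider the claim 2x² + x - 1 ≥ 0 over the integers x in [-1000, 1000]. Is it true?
The claim fails at x = 0:
x = 0: LHS = 2·0² + 0 - 1 = -1; -1 ≥ 0 — FAILS

Because a single integer refutes it, the statement is false.

Answer: False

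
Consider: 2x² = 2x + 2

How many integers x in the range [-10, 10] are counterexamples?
Counterexamples in [-10, 10]: {-10, -9, -8, -7, -6, -5, -4, -3, -2, -1, 0, 1, 2, 3, 4, 5, 6, 7, 8, 9, 10}.

Counting them gives 21 values.

Answer: 21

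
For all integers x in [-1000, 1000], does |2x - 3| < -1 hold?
The claim fails at x = 0:
x = 0: LHS = |2·0 - 3| = |-3| = 3; 3 < -1 — FAILS

Because a single integer refutes it, the statement is false.

Answer: False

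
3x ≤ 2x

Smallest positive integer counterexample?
Testing positive integers:
x = 1: LHS = 3·1 = 3, RHS = 2·1 = 2; 3 ≤ 2 — FAILS  ← smallest positive counterexample

Answer: x = 1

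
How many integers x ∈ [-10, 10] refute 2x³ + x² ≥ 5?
Counterexamples in [-10, 10]: {-10, -9, -8, -7, -6, -5, -4, -3, -2, -1, 0, 1}.

Counting them gives 12 values.

Answer: 12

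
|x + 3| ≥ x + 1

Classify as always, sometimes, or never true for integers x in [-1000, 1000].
Over all integers in [-1000, 1000], LHS − RHS is smallest at x = 0, where it equals 2:
x = 0: LHS = |0 + 3| = |3| = 3, RHS = 0 + 1 = 1; 3 ≥ 1 — holds
At the ends of the range:
x = -1000: LHS = |(-1000) + 3| = |-997| = 997, RHS = (-1000) + 1 = -999; 997 ≥ -999 — holds
x = 1000: LHS = |1000 + 3| = |1003| = 1003, RHS = 1000 + 1 = 1001; 1003 ≥ 1001 — holds
Hence LHS − RHS is never negative, i.e. LHS ≥ RHS throughout, so the relation holds for every integer in [-1000, 1000].

No counterexample exists.

Answer: Always true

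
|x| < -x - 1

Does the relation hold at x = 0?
x = 0: LHS = |0| = 0, RHS = -0 - 1 = -1; 0 < -1 — FAILS

The relation fails at x = 0, so x = 0 is a counterexample.

Answer: No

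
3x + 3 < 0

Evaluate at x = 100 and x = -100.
x = 100: LHS = 3·100 + 3 = 303; 303 < 0 — FAILS
x = -100: LHS = 3·(-100) + 3 = -297; -297 < 0 — holds

Answer: Partially: fails for x = 100, holds for x = -100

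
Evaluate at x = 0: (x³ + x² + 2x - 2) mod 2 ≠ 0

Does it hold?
x = 0: LHS = (0³ + 0² + 2·0 - 2) mod 2 = (-2) mod 2 = 0; 0 ≠ 0 — FAILS

The relation fails at x = 0, so x = 0 is a counterexample.

Answer: No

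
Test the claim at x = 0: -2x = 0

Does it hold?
x = 0: LHS = -2·0 = 0; 0 = 0 — holds

The relation is satisfied at x = 0.

Answer: Yes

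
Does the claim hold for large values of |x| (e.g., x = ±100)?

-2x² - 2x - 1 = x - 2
x = 100: LHS = -2·100² - 2·100 - 1 = -20201, RHS = 100 - 2 = 98; -20201 = 98 — FAILS
x = -100: LHS = -2·(-100)² - 2·(-100) - 1 = -19801, RHS = (-100) - 2 = -102; -19801 = -102 — FAILS

Answer: No, fails for both x = 100 and x = -100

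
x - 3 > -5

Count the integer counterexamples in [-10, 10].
Counterexamples in [-10, 10]: {-10, -9, -8, -7, -6, -5, -4, -3, -2}.

Counting them gives 9 values.

Answer: 9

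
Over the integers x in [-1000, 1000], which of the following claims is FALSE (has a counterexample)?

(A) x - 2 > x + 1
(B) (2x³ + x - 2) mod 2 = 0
(A) x = 0: LHS = 0 - 2 = -2, RHS = 0 + 1 = 1; -2 > 1 — FAILS
(B) x = 1: LHS = (2·1³ + 1 - 2) mod 2 = 1 mod 2 = 1; 1 = 0 — FAILS

Answer: Both A and B are false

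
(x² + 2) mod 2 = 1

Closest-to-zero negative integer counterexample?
Testing negative integers from -1 downward:
x = -1: LHS = ((-1)² + 2) mod 2 = 3 mod 2 = 1; 1 = 1 — holds
x = -2: LHS = ((-2)² + 2) mod 2 = 6 mod 2 = 0; 0 = 1 — FAILS  ← closest negative counterexample to 0

Answer: x = -2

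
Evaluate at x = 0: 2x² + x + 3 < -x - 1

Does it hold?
x = 0: LHS = 2·0² + 0 + 3 = 3, RHS = -0 - 1 = -1; 3 < -1 — FAILS

The relation fails at x = 0, so x = 0 is a counterexample.

Answer: No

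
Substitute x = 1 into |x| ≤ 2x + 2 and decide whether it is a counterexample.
Substitute x = 1 into the relation:
x = 1: LHS = |1| = 1, RHS = 2·1 + 2 = 4; 1 ≤ 4 — holds

The claim holds here, so x = 1 is not a counterexample. (A counterexample exists elsewhere, e.g. x = -1.)

Answer: No, x = 1 is not a counterexample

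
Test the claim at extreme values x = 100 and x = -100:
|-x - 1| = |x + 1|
x = 100: LHS = |-100 - 1| = |-101| = 101, RHS = |100 + 1| = |101| = 101; 101 = 101 — holds
x = -100: LHS = |-(-100) - 1| = |99| = 99, RHS = |(-100) + 1| = |-99| = 99; 99 = 99 — holds

Answer: Yes, holds for both x = 100 and x = -100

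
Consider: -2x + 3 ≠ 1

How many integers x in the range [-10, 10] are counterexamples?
Counterexamples in [-10, 10]: {1}.

Counting them gives 1 values.

Answer: 1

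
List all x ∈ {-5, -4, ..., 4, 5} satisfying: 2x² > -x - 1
Over all integers in [-5, 5], LHS − RHS is smallest at x = 0, where it equals 1:
x = 0: LHS = 2·0² = 0, RHS = -0 - 1 = -1; 0 > -1 — holds
At the ends of the range:
x = -5: LHS = 2·(-5)² = 50, RHS = -(-5) - 1 = 4; 50 > 4 — holds
x = 5: LHS = 2·5² = 50, RHS = -5 - 1 = -6; 50 > -6 — holds
Hence LHS − RHS is never zero or negative, i.e. LHS > RHS throughout, so the relation holds for every integer in [-5, 5].

Answer: All integers in [-5, 5]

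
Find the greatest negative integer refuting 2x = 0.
Testing negative integers from -1 downward:
x = -1: LHS = 2·(-1) = -2; -2 = 0 — FAILS  ← closest negative counterexample to 0

Answer: x = -1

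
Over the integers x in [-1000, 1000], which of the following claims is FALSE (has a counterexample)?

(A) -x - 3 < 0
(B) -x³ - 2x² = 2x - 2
(A) x = -3: LHS = -(-3) - 3 = 0; 0 < 0 — FAILS
(B) x = 0: LHS = -0³ - 2·0² = 0, RHS = 2·0 - 2 = -2; 0 = -2 — FAILS

Answer: Both A and B are false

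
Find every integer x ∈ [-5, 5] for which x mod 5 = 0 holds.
Holds for: {-5, 0, 5}
Fails for: {-4, -3, -2, -1, 1, 2, 3, 4}

Answer: {-5, 0, 5}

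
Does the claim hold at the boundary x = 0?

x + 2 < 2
x = 0: LHS = 0 + 2 = 2; 2 < 2 — FAILS

The relation fails at x = 0, so x = 0 is a counterexample.

Answer: No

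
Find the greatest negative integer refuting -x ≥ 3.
Testing negative integers from -1 downward:
x = -1: LHS = -(-1) = 1; 1 ≥ 3 — FAILS  ← closest negative counterexample to 0

Answer: x = -1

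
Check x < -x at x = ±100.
x = 100: 100 < -100 — FAILS
x = -100: RHS = -(-100) = 100; -100 < 100 — holds

Answer: Partially: fails for x = 100, holds for x = -100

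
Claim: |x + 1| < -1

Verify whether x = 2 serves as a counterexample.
Substitute x = 2 into the relation:
x = 2: LHS = |2 + 1| = |3| = 3; 3 < -1 — FAILS

Since the claim fails at x = 2, this value is a counterexample.

Answer: Yes, x = 2 is a counterexample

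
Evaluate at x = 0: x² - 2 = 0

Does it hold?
x = 0: LHS = 0² - 2 = -2; -2 = 0 — FAILS

The relation fails at x = 0, so x = 0 is a counterexample.

Answer: No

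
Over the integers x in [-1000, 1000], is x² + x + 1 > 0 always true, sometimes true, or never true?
Over all integers in [-1000, 1000], LHS − RHS is smallest at x = 0, where it equals 1:
x = 0: LHS = 0² + 0 + 1 = 1; 1 > 0 — holds
At the ends of the range:
x = -1000: LHS = (-1000)² + (-1000) + 1 = 999001; 999001 > 0 — holds
x = 1000: LHS = 1000² + 1000 + 1 = 1001001; 1001001 > 0 — holds
Hence LHS − RHS is never zero or negative, i.e. LHS > RHS throughout, so the relation holds for every integer in [-1000, 1000].

No counterexample exists.

Answer: Always true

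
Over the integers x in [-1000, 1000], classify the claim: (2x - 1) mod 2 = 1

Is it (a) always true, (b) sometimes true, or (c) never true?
For a polynomial with integer coefficients, its value mod 2 depends only on x mod 2, so it suffices to check one representative of each residue class, x = 0, 1:
x = 0: LHS = (2·0 - 1) mod 2 = (-1) mod 2 = 1; 1 = 1 — holds
x = 1: LHS = (2·1 - 1) mod 2 = 1 mod 2 = 1; 1 = 1 — holds
The relation holds in every residue class, so the relation holds for every integer in [-1000, 1000].

No counterexample exists.

Answer: Always true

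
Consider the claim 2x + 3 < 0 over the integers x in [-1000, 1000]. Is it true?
The claim fails at x = 0:
x = 0: LHS = 2·0 + 3 = 3; 3 < 0 — FAILS

Because a single integer refutes it, the statement is false.

Answer: False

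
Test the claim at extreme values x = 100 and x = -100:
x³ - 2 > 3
x = 100: LHS = 100³ - 2 = 999998; 999998 > 3 — holds
x = -100: LHS = (-100)³ - 2 = -1000002; -1000002 > 3 — FAILS

Answer: Partially: holds for x = 100, fails for x = -100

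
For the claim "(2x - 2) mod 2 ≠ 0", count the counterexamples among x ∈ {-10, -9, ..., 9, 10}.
Counterexamples in [-10, 10]: {-10, -9, -8, -7, -6, -5, -4, -3, -2, -1, 0, 1, 2, 3, 4, 5, 6, 7, 8, 9, 10}.

Counting them gives 21 values.

Answer: 21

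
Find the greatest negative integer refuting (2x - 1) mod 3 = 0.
Testing negative integers from -1 downward:
x = -1: LHS = (2·(-1) - 1) mod 3 = (-3) mod 3 = 0; 0 = 0 — holds
x = -2: LHS = (2·(-2) - 1) mod 3 = (-5) mod 3 = 1; 1 = 0 — FAILS  ← closest negative counterexample to 0

Answer: x = -2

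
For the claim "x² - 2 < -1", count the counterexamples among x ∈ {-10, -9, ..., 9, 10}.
Counterexamples in [-10, 10]: {-10, -9, -8, -7, -6, -5, -4, -3, -2, -1, 1, 2, 3, 4, 5, 6, 7, 8, 9, 10}.

Counting them gives 20 values.

Answer: 20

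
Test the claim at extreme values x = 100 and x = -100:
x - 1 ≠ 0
x = 100: LHS = 100 - 1 = 99; 99 ≠ 0 — holds
x = -100: LHS = (-100) - 1 = -101; -101 ≠ 0 — holds

Answer: Yes, holds for both x = 100 and x = -100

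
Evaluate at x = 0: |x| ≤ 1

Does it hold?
x = 0: LHS = |0| = 0; 0 ≤ 1 — holds

The relation is satisfied at x = 0.

Answer: Yes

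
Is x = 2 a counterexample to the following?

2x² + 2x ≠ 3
Substitute x = 2 into the relation:
x = 2: LHS = 2·2² + 2·2 = 12; 12 ≠ 3 — holds

The relation holds at x = 2, so it is not a counterexample.

Answer: No, x = 2 is not a counterexample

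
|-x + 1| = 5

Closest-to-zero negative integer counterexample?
Testing negative integers from -1 downward:
x = -1: LHS = |-(-1) + 1| = |2| = 2; 2 = 5 — FAILS  ← closest negative counterexample to 0

Answer: x = -1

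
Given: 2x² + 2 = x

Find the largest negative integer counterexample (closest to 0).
Testing negative integers from -1 downward:
x = -1: LHS = 2·(-1)² + 2 = 4; 4 = -1 — FAILS  ← closest negative counterexample to 0

Answer: x = -1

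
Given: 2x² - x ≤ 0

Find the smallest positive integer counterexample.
Testing positive integers:
x = 1: LHS = 2·1² - 1 = 1; 1 ≤ 0 — FAILS  ← smallest positive counterexample

Answer: x = 1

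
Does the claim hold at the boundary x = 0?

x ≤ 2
x = 0: 0 ≤ 2 — holds

The relation is satisfied at x = 0.

Answer: Yes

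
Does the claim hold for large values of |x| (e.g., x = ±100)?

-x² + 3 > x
x = 100: LHS = -100² + 3 = -9997; -9997 > 100 — FAILS
x = -100: LHS = -(-100)² + 3 = -9997; -9997 > -100 — FAILS

Answer: No, fails for both x = 100 and x = -100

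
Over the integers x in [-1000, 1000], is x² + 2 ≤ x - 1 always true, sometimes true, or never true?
Over all integers in [-1000, 1000], LHS − RHS is smallest at x = 0, where it equals 3:
x = 0: LHS = 0² + 2 = 2, RHS = 0 - 1 = -1; 2 ≤ -1 — FAILS
At the ends of the range:
x = -1000: LHS = (-1000)² + 2 = 1000002, RHS = (-1000) - 1 = -1001; 1000002 ≤ -1001 — FAILS
x = 1000: LHS = 1000² + 2 = 1000002, RHS = 1000 - 1 = 999; 1000002 ≤ 999 — FAILS
Hence LHS − RHS is never zero or negative, i.e. LHS > RHS throughout, so the claimed relation (≤) fails for every integer in [-1000, 1000].

No integer in the range satisfies it.

Answer: Never true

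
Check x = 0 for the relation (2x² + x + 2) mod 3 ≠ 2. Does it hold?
x = 0: LHS = (2·0² + 0 + 2) mod 3 = 2 mod 3 = 2; 2 ≠ 2 — FAILS

The relation fails at x = 0, so x = 0 is a counterexample.

Answer: No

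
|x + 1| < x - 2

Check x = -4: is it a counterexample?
Substitute x = -4 into the relation:
x = -4: LHS = |(-4) + 1| = |-3| = 3, RHS = (-4) - 2 = -6; 3 < -6 — FAILS

Since the claim fails at x = -4, this value is a counterexample.

Answer: Yes, x = -4 is a counterexample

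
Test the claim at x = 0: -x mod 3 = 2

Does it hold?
x = 0: LHS = (-0) mod 3 = 0 mod 3 = 0; 0 = 2 — FAILS

The relation fails at x = 0, so x = 0 is a counterexample.

Answer: No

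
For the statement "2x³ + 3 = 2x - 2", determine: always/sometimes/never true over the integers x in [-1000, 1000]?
Track d = LHS − RHS over the integers in [-1000, 1000]. Equality would need d = 0, but d changes sign only between consecutive integers, jumping over 0:
x = -2: LHS = 2·(-2)³ + 3 = -13, RHS = 2·(-2) - 2 = -6; -13 = -6 — FAILS  (d = -7)
x = -1: LHS = 2·(-1)³ + 3 = 1, RHS = 2·(-1) - 2 = -4; 1 = -4 — FAILS  (d = 5)
Away from these crossings d keeps a constant sign, and checking every integer in [-1000, 1000] confirms d ≠ 0 throughout. Hence the two sides are never equal, so the claimed relation (=) fails for every integer in [-1000, 1000].

No integer in the range satisfies it.

Answer: Never true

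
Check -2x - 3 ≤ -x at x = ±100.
x = 100: LHS = -2·100 - 3 = -203; -203 ≤ -100 — holds
x = -100: LHS = -2·(-100) - 3 = 197, RHS = -(-100) = 100; 197 ≤ 100 — FAILS

Answer: Partially: holds for x = 100, fails for x = -100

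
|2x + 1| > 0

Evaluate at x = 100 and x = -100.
x = 100: LHS = |2·100 + 1| = |201| = 201; 201 > 0 — holds
x = -100: LHS = |2·(-100) + 1| = |-199| = 199; 199 > 0 — holds

Answer: Yes, holds for both x = 100 and x = -100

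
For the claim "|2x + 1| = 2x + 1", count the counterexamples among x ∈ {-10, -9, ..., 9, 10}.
Counterexamples in [-10, 10]: {-10, -9, -8, -7, -6, -5, -4, -3, -2, -1}.

Counting them gives 10 values.

Answer: 10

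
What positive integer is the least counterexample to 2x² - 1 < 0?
Testing positive integers:
x = 1: LHS = 2·1² - 1 = 1; 1 < 0 — FAILS  ← smallest positive counterexample

Answer: x = 1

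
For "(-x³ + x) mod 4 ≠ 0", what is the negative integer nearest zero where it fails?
Testing negative integers from -1 downward:
x = -1: LHS = (-(-1)³ + (-1)) mod 4 = 0 mod 4 = 0; 0 ≠ 0 — FAILS  ← closest negative counterexample to 0

Answer: x = -1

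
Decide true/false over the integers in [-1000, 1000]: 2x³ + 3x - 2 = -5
The claim fails at x = 0:
x = 0: LHS = 2·0³ + 3·0 - 2 = -2; -2 = -5 — FAILS

Because a single integer refutes it, the statement is false.

Answer: False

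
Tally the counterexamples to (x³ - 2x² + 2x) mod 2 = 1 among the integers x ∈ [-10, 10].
Counterexamples in [-10, 10]: {-10, -8, -6, -4, -2, 0, 2, 4, 6, 8, 10}.

Counting them gives 11 values.

Answer: 11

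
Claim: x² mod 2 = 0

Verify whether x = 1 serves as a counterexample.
Substitute x = 1 into the relation:
x = 1: LHS = (1²) mod 2 = 1 mod 2 = 1; 1 = 0 — FAILS

Since the claim fails at x = 1, this value is a counterexample.

Answer: Yes, x = 1 is a counterexample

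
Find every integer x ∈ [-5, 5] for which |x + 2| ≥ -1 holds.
An absolute value is never negative, so the left side is ≥ 0 for every x, while the right side is -1. Tightest case in [-5, 5] is x = -2:
x = -2: LHS = |(-2) + 2| = |0| = 0; 0 ≥ -1 — holds
Hence LHS − RHS is never negative, i.e. LHS ≥ RHS throughout, so the relation holds for every integer in [-5, 5].

Answer: All integers in [-5, 5]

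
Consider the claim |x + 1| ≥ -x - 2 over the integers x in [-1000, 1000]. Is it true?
Over all integers in [-1000, 1000], LHS − RHS is smallest at x = -1, where it equals 1:
x = -1: LHS = |(-1) + 1| = |0| = 0, RHS = -(-1) - 2 = -1; 0 ≥ -1 — holds
At the ends of the range:
x = -1000: LHS = |(-1000) + 1| = |-999| = 999, RHS = -(-1000) - 2 = 998; 999 ≥ 998 — holds
x = 1000: LHS = |1000 + 1| = |1001| = 1001, RHS = -1000 - 2 = -1002; 1001 ≥ -1002 — holds
Hence LHS − RHS is never negative, i.e. LHS ≥ RHS throughout, so the relation holds for every integer in [-1000, 1000].

No counterexample exists.

Answer: True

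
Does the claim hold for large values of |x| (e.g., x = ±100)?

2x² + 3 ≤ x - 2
x = 100: LHS = 2·100² + 3 = 20003, RHS = 100 - 2 = 98; 20003 ≤ 98 — FAILS
x = -100: LHS = 2·(-100)² + 3 = 20003, RHS = (-100) - 2 = -102; 20003 ≤ -102 — FAILS

Answer: No, fails for both x = 100 and x = -100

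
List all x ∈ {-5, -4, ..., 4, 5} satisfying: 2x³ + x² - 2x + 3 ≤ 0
Holds for: {-5, -4, -3, -2}
Fails for: {-1, 0, 1, 2, 3, 4, 5}

Answer: {-5, -4, -3, -2}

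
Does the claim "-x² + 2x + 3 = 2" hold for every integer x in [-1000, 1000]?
The claim fails at x = 0:
x = 0: LHS = -0² + 2·0 + 3 = 3; 3 = 2 — FAILS

Because a single integer refutes it, the statement is false.

Answer: False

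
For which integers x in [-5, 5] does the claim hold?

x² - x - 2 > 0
Holds for: {-5, -4, -3, -2, 3, 4, 5}
Fails for: {-1, 0, 1, 2}

Answer: {-5, -4, -3, -2, 3, 4, 5}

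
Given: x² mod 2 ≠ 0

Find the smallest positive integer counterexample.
Testing positive integers:
x = 1: LHS = (1²) mod 2 = 1 mod 2 = 1; 1 ≠ 0 — holds
x = 2: LHS = (2²) mod 2 = 4 mod 2 = 0; 0 ≠ 0 — FAILS  ← smallest positive counterexample

Answer: x = 2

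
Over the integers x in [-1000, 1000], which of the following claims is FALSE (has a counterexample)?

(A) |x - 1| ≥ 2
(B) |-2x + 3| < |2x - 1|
(A) x = 0: LHS = |0 - 1| = |-1| = 1; 1 ≥ 2 — FAILS
(B) x = 0: LHS = |-2·0 + 3| = |3| = 3, RHS = |2·0 - 1| = |-1| = 1; 3 < 1 — FAILS

Answer: Both A and B are false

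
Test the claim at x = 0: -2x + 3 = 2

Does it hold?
x = 0: LHS = -2·0 + 3 = 3; 3 = 2 — FAILS

The relation fails at x = 0, so x = 0 is a counterexample.

Answer: No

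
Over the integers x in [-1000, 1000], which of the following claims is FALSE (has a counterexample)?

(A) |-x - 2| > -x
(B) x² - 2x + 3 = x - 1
(A) x = -1: LHS = |-(-1) - 2| = |-1| = 1, RHS = -(-1) = 1; 1 > 1 — FAILS
(B) x = 0: LHS = 0² - 2·0 + 3 = 3, RHS = 0 - 1 = -1; 3 = -1 — FAILS

Answer: Both A and B are false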